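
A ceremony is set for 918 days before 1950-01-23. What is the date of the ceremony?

1947-07-20

Count 918 days before January 23, 1950:
July 20, 1947 → July 20, 1948: 366 days (1948 is a leap year).
July 20, 1948 → July 20, 1949: 365 days.
July 1949: 31 − 20 = 11 days remain.
Then August (31), September (30), October (31), November (30), December (31): 31 + 30 + 31 + 30 + 31 = 153 days.
January 1–23, 1950: 23 days.
Residual: 187 days.
Total: 918 days.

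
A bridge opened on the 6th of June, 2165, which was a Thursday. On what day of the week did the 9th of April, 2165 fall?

Count forward from the earlier date (April 9, 2165) to the later (June 6, 2165):
April 2165: 30 − 9 = 21 days remain.
Then May (31): 31 days.
June 1–6, 2165: 6 days.
Total: 21 + 31 + 6 = 58 days.
58 mod 7 = 2, so 2 days before Thursday is Tuesday.

Tuesday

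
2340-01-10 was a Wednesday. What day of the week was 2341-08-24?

Sunday

January 10, 2340 → January 10, 2341: 366 days (2340 is a leap year).
January 2341: 31 − 10 = 21 days remain.
Then February 2341 (28), March (31), April (30), May (31), June (30), July (31): 28 + 31 + 30 + 31 + 30 + 31 = 181 days.
August 1–24, 2341: 24 days.
Residual: 226 days.
Total: 592 days.
592 mod 7 = 4, so 4 days after Wednesday is Sunday.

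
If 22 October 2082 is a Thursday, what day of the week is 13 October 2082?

Count forward from the earlier date (October 13, 2082) to the later (October 22, 2082):
Within October 2082: 22 − 13 = 9 days.
9 mod 7 = 2, so 2 days before Thursday is Tuesday.

Tuesday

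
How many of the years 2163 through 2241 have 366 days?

19

Years divisible by 4: 2164, 2168, …, 2240 — 20 in all.
Of these, 2200 is divisible by 100 but not 400, so not leap.
Leap years: 20 − 1 = 19.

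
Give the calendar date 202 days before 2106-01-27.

2105-07-09

Count 202 days before January 27, 2106:
July 2105: 31 − 9 = 22 days remain.
Then August (31), September (30), October (31), November (30), December (31): 31 + 30 + 31 + 30 + 31 = 153 days.
January 1–27, 2106: 27 days.
Total: 22 + 153 + 27 = 202 days.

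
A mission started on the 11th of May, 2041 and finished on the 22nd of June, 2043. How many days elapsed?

May 11, 2041 → May 11, 2042: 365 days.
May 11, 2042 → May 11, 2043: 365 days.
May 2043: 31 − 11 = 20 days remain.
June 1–22, 2043: 22 days.
Residual: 42 days.
Total: 772 days.

772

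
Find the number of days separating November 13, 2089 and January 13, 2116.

9556

From November 13, 2089 to November 13, 2115: 26 years, of which 5 contain a Feb 29 — 21×365 + 5×366 = 9495 days.
(2100 is not a leap year (divisible by 100 but not 400).)
November 2115: 30 − 13 = 17 days remain.
Then December (31): 31 days.
January 1–13, 2116: 13 days.
Residual: 61 days.
Total: 9556 days.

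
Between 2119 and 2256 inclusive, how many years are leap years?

Years divisible by 4: 2120, 2124, …, 2256 — 35 in all.
Of these, 2200 is divisible by 100 but not 400, so not leap.
Leap years: 35 − 1 = 34.

34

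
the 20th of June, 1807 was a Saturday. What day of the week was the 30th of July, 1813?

Friday

Day-of-year of June 20, 1807: 171.
Day-of-year of July 30, 1813: 211.
1807 has 365 days, so 365 − 171 = 194 days remain in 1807.
Full years: 1808: 366; 1809: 365; 1810: 365; 1811: 365; 1812: 366. Sum = 1827.
Total: 194 + 1827 + 211 = 2232 days.
2232 mod 7 = 6, so 6 days after Saturday is Friday.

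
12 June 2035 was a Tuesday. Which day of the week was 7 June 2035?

Count forward from the earlier date (June 7, 2035) to the later (June 12, 2035):
Within June 2035: 12 − 7 = 5 days.
5 mod 7 = 5, so 5 days before Tuesday is Thursday.

Thursday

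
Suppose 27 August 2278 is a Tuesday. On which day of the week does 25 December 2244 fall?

Count forward from the earlier date (December 25, 2244) to the later (August 27, 2278):
From December 25, 2244 to December 25, 2277: 33 years, of which 8 contain a Feb 29 — 25×365 + 8×366 = 12053 days.
December 2277: 31 − 25 = 6 days remain.
Then January (31), February 2278 (28), March (31), April (30), May (31), June (30), July (31): 31 + 28 + 31 + 30 + 31 + 30 + 31 = 212 days.
August 1–27, 2278: 27 days.
Residual: 245 days.
Total: 12298 days.
12298 mod 7 = 6, so 6 days before Tuesday is Wednesday.

Wednesday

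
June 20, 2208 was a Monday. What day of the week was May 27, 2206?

Count forward from the earlier date (May 27, 2206) to the later (June 20, 2208):
Day-of-year of May 27, 2206: 147.
Day-of-year of June 20, 2208: 172.
2206 has 365 days, so 365 − 147 = 218 days remain in 2206.
Full years: 2207: 365. Sum = 365.
Total: 218 + 365 + 172 = 755 days.
755 mod 7 = 6, so 6 days before Monday is Tuesday.

Tuesday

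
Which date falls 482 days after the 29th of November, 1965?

the 26th of March, 1967

Count 482 days after November 29, 1965:
November 29, 1965 → November 29, 1966: 365 days.
November 1966: 30 − 29 = 1 day remains.
Then December (31), January (31), February 1967 (28): 31 + 31 + 28 = 90 days.
March 1–26, 1967: 26 days.
Residual: 117 days.
Total: 482 days.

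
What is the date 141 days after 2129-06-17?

2129-11-05

Count 141 days after June 17, 2129:
June 2129: 30 − 17 = 13 days remain.
Then July (31), August (31), September (30), October (31): 31 + 31 + 30 + 31 = 123 days.
November 1–5, 2129: 5 days.
Total: 13 + 123 + 5 = 141 days.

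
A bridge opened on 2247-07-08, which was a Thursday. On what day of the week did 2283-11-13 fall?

Day-of-year of July 8, 2247: 189.
Day-of-year of November 13, 2283: 317.
2247 has 365 days, so 365 − 189 = 176 days remain in 2247.
Full years 2248–2282: 26 common + 9 leap = 26×365 + 9×366 = 12784 days.
Total: 176 + 12784 + 317 = 13277 days.
13277 mod 7 = 5, so 5 days after Thursday is Tuesday.

Tuesday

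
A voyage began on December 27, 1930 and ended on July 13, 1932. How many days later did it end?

564

December 1930: 31 − 27 = 4 days remain.
Then 18 full months totalling 547 days.
July 1–13, 1932: 13 days.
Total: 4 + 547 + 13 = 564 days.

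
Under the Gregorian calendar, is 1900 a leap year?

1900 is not a leap year (divisible by 100 but not 400).

No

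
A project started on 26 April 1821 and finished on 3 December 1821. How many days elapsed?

221

April 1821: 30 − 26 = 4 days remain.
Then May (31), June (30), July (31), August (31), September (30), October (31), November (30): 31 + 30 + 31 + 31 + 30 + 31 + 30 = 214 days.
December 1–3, 1821: 3 days.
Total: 4 + 214 + 3 = 221 days.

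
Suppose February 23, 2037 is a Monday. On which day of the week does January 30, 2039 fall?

February 2037: 28 − 23 = 5 days remain (2037 is not a leap year, so February has 28 days).
Then 22 full months totalling 671 days.
January 1–30, 2039: 30 days.
Total: 5 + 671 + 30 = 706 days.
706 mod 7 = 6, so 6 days after Monday is Sunday.

Sunday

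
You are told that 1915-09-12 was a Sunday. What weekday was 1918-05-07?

Day-of-year of September 12, 1915: 255.
Day-of-year of May 7, 1918: 127.
1915 has 365 days, so 365 − 255 = 110 days remain in 1915.
Full years: 1916: 366; 1917: 365. Sum = 731.
Total: 110 + 731 + 127 = 968 days.
968 mod 7 = 2, so 2 days after Sunday is Tuesday.

Tuesday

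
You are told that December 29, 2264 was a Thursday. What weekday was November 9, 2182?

Saturday

Count forward from the earlier date (November 9, 2182) to the later (December 29, 2264):
Day-of-year of November 9, 2182: 313.
Day-of-year of December 29, 2264: 364.
2182 has 365 days, so 365 − 313 = 52 days remain in 2182.
Full years 2183–2263: 62 common + 19 leap = 62×365 + 19×366 = 29584 days.
Total: 52 + 29584 + 364 = 30000 days.
30000 mod 7 = 5, so 5 days before Thursday is Saturday.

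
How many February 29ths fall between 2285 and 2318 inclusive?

7

Years divisible by 4 in [2285, 2318]: 2288, 2292, 2296, 2300, 2304, 2308, 2312, 2316.
Of these, 2300 is divisible by 100 but not 400, so not leap.
Leap years: 8 − 1 = 7.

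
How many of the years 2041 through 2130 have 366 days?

21

Years divisible by 4: 2044, 2048, …, 2128 — 22 in all.
Of these, 2100 is divisible by 100 but not 400, so not leap.
Leap years: 22 − 1 = 21.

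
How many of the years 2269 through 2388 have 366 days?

29

Years divisible by 4: 2272, 2276, …, 2388 — 30 in all.
Of these, 2300 is divisible by 100 but not 400, so not leap.
Leap years: 30 − 1 = 29.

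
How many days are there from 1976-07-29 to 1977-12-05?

July 29, 1976 → July 29, 1977: 365 days.
July 1977: 31 − 29 = 2 days remain.
Then August (31), September (30), October (31), November (30): 31 + 30 + 31 + 30 = 122 days.
December 1–5, 1977: 5 days.
Residual: 129 days.
Total: 494 days.

494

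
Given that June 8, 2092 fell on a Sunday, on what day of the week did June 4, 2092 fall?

Wednesday

Count forward from the earlier date (June 4, 2092) to the later (June 8, 2092):
Within June 2092: 8 − 4 = 4 days.
4 mod 7 = 4, so 4 days before Sunday is Wednesday.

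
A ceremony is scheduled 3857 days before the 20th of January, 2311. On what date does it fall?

the 29th of June, 2300

Count 3857 days before January 20, 2311:
From June 29, 2300 to June 29, 2310: 10 years, of which 2 contain a Feb 29 — 8×365 + 2×366 = 3652 days.
June 2310: 30 − 29 = 1 day remains.
Then July (31), August (31), September (30), October (31), November (30), December (31): 31 + 31 + 30 + 31 + 30 + 31 = 184 days.
January 1–20, 2311: 20 days.
Residual: 205 days.
Total: 3857 days.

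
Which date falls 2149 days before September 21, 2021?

November 3, 2015

Count 2149 days before September 21, 2021:
November 3, 2015 → November 3, 2016: 366 days (2016 is a leap year).
November 3, 2016 → November 3, 2017: 365 days.
November 3, 2017 → November 3, 2018: 365 days.
November 3, 2018 → November 3, 2019: 365 days.
November 3, 2019 → November 3, 2020: 366 days (2020 is a leap year).
November 2020: 30 − 3 = 27 days remain.
Then 9 full months totalling 274 days.
September 1–21, 2021: 21 days.
Residual: 322 days.
Total: 2149 days.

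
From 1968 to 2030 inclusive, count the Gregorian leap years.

Years divisible by 4: 1968, 1972, …, 2028 — 16 in all.
2000 is divisible by 400, so still leap.
No century exceptions apply. Count: 16.

16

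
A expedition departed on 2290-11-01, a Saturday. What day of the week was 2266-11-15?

Count forward from the earlier date (November 15, 2266) to the later (November 1, 2290):
From November 15, 2266 to November 15, 2289: 23 years, of which 6 contain a Feb 29 — 17×365 + 6×366 = 8401 days.
November 2289: 30 − 15 = 15 days remain.
Then 11 full months totalling 335 days.
November 1, 2290: 1 day.
Residual: 351 days.
Total: 8752 days.
8752 mod 7 = 2, so 2 days before Saturday is Thursday.

Thursday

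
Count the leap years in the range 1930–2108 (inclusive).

44

Years divisible by 4: 1932, 1936, …, 2108 — 45 in all.
Of these, 2100 is divisible by 100 but not 400, so not leap.
2000 is divisible by 400, so still leap.
Leap years: 45 − 1 = 44.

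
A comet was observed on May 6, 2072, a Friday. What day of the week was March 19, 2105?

Thursday

From May 6, 2072 to May 6, 2104: 32 years, of which 7 contain a Feb 29 — 25×365 + 7×366 = 11687 days.
(2100 is not a leap year (divisible by 100 but not 400).)
May 2104: 31 − 6 = 25 days remain.
Then 9 full months totalling 273 days.
March 1–19, 2105: 19 days.
Residual: 317 days.
Total: 12004 days.
12004 mod 7 = 6, so 6 days after Friday is Thursday.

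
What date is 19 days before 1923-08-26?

1923-08-07

Count 19 days before August 26, 1923:
Within August 1923: 26 − 7 = 19 days.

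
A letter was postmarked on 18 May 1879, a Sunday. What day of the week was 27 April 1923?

Friday

Day-of-year of May 18, 1879: 138.
Day-of-year of April 27, 1923: 117.
1879 has 365 days, so 365 − 138 = 227 days remain in 1879.
Full years 1880–1922: 33 common + 10 leap = 33×365 + 10×366 = 15705 days.
Total: 227 + 15705 + 117 = 16049 days.
16049 mod 7 = 5, so 5 days after Sunday is Friday.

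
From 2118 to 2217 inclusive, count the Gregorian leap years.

24

Years divisible by 4: 2120, 2124, …, 2216 — 25 in all.
Of these, 2200 is divisible by 100 but not 400, so not leap.
Leap years: 25 − 1 = 24.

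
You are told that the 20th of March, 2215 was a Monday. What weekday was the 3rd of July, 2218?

March 20, 2215 → March 20, 2216: 366 days (2216 is a leap year).
March 20, 2216 → March 20, 2217: 365 days.
March 20, 2217 → March 20, 2218: 365 days.
March 2218: 31 − 20 = 11 days remain.
Then April (30), May (31), June (30): 30 + 31 + 30 = 91 days.
July 1–3, 2218: 3 days.
Residual: 105 days.
Total: 1201 days.
1201 mod 7 = 4, so 4 days after Monday is Friday.

Friday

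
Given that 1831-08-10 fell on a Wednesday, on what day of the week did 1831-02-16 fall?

Count forward from the earlier date (February 16, 1831) to the later (August 10, 1831):
February 1831: 28 − 16 = 12 days remain (1831 is not a leap year, so February has 28 days).
Then March (31), April (30), May (31), June (30), July (31): 31 + 30 + 31 + 30 + 31 = 153 days.
August 1–10, 1831: 10 days.
Total: 12 + 153 + 10 = 175 days.
175 is a multiple of 7, so 1831-02-16 falls on the same weekday: Wednesday.

Wednesday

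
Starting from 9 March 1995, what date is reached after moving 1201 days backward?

24 November 1991

Count 1201 days before March 9, 1995:
November 24, 1991 → November 24, 1992: 366 days (1992 is a leap year).
November 24, 1992 → November 24, 1993: 365 days.
November 24, 1993 → November 24, 1994: 365 days.
November 1994: 30 − 24 = 6 days remain.
Then December (31), January (31), February 1995 (28): 31 + 31 + 28 = 90 days.
March 1–9, 1995: 9 days.
Residual: 105 days.
Total: 1201 days.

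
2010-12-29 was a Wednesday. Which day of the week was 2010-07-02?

Friday

Count forward from the earlier date (July 2, 2010) to the later (December 29, 2010):
July 2010: 31 − 2 = 29 days remain.
Then August (31), September (30), October (31), November (30): 31 + 30 + 31 + 30 = 122 days.
December 1–29, 2010: 29 days.
Total: 29 + 122 + 29 = 180 days.
180 mod 7 = 5, so 5 days before Wednesday is Friday.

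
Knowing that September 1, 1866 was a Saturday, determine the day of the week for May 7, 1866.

Count forward from the earlier date (May 7, 1866) to the later (September 1, 1866):
May 1866: 31 − 7 = 24 days remain.
Then June (30), July (31), August (31): 30 + 31 + 31 = 92 days.
September 1, 1866: 1 day.
Total: 24 + 92 + 1 = 117 days.
117 mod 7 = 5, so 5 days before Saturday is Monday.

Monday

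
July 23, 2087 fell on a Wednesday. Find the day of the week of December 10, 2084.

Sunday

Count forward from the earlier date (December 10, 2084) to the later (July 23, 2087):
Day-of-year of December 10, 2084: 345.
Day-of-year of July 23, 2087: 204.
2084 has 366 days, so 366 − 345 = 21 days remain in 2084.
Full years: 2085: 365; 2086: 365. Sum = 730.
Total: 21 + 730 + 204 = 955 days.
955 mod 7 = 3, so 3 days before Wednesday is Sunday.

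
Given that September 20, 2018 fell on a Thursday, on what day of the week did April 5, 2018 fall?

Thursday

Count forward from the earlier date (April 5, 2018) to the later (September 20, 2018):
April 2018: 30 − 5 = 25 days remain.
Then May (31), June (30), July (31), August (31): 31 + 30 + 31 + 31 = 123 days.
September 1–20, 2018: 20 days.
Total: 25 + 123 + 20 = 168 days.
168 is a multiple of 7, so April 5, 2018 falls on the same weekday: Thursday.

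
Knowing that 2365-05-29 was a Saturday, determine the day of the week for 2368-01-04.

May 29, 2365 → May 29, 2366: 365 days.
May 29, 2366 → May 29, 2367: 365 days.
May 2367: 31 − 29 = 2 days remain.
Then June (30), July (31), August (31), September (30), October (31), November (30), December (31): 30 + 31 + 31 + 30 + 31 + 30 + 31 = 214 days.
January 1–4, 2368: 4 days.
Residual: 220 days.
Total: 950 days.
950 mod 7 = 5, so 5 days after Saturday is Thursday.

Thursday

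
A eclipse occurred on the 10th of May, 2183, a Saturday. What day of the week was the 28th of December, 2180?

Count forward from the earlier date (December 28, 2180) to the later (May 10, 2183):
Day-of-year of December 28, 2180: 363.
Day-of-year of May 10, 2183: 130.
2180 has 366 days, so 366 − 363 = 3 days remain in 2180.
Full years: 2181: 365; 2182: 365. Sum = 730.
Total: 3 + 730 + 130 = 863 days.
863 mod 7 = 2, so 2 days before Saturday is Thursday.

Thursday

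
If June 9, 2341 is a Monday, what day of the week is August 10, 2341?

Sunday

June 2341: 30 − 9 = 21 days remain.
Then July (31): 31 days.
August 1–10, 2341: 10 days.
Total: 21 + 31 + 10 = 62 days.
62 mod 7 = 6, so 6 days after Monday is Sunday.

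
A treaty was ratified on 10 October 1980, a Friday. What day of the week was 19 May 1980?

Monday

Count forward from the earlier date (May 19, 1980) to the later (October 10, 1980):
May 1980: 31 − 19 = 12 days remain.
Then June (30), July (31), August (31), September (30): 30 + 31 + 31 + 30 = 122 days.
October 1–10, 1980: 10 days.
Total: 12 + 122 + 10 = 144 days.
144 mod 7 = 4, so 4 days before Friday is Monday.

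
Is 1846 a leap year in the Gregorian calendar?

No

1846 is not a leap year.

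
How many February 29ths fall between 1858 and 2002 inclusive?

35

Years divisible by 4: 1860, 1864, …, 2000 — 36 in all.
Of these, 1900 is divisible by 100 but not 400, so not leap.
2000 is divisible by 400, so still leap.
Leap years: 36 − 1 = 35.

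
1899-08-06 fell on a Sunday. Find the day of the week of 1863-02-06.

Count forward from the earlier date (February 6, 1863) to the later (August 6, 1899):
From February 6, 1863 to February 6, 1899: 36 years, of which 9 contain a Feb 29 — 27×365 + 9×366 = 13149 days.
February 1899: 28 − 6 = 22 days remain (1899 is not a leap year, so February has 28 days).
Then March (31), April (30), May (31), June (30), July (31): 31 + 30 + 31 + 30 + 31 = 153 days.
August 1–6, 1899: 6 days.
Residual: 181 days.
Total: 13330 days.
13330 mod 7 = 2, so 2 days before Sunday is Friday.

Friday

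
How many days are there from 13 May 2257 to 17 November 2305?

From May 13, 2257 to May 13, 2305: 48 years, of which 11 contain a Feb 29 — 37×365 + 11×366 = 17531 days.
(2300 is not a leap year (divisible by 100 but not 400).)
May 2305: 31 − 13 = 18 days remain.
Then June (30), July (31), August (31), September (30), October (31): 30 + 31 + 31 + 30 + 31 = 153 days.
November 1–17, 2305: 17 days.
Residual: 188 days.
Total: 17719 days.

17719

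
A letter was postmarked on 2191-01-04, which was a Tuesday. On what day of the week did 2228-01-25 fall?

From January 4, 2191 to January 4, 2228: 37 years, of which 8 contain a Feb 29 — 29×365 + 8×366 = 13513 days.
(2200 is not a leap year (divisible by 100 but not 400).)
Within January 2228: 25 − 4 = 21 days.
Total: 13534 days.
13534 mod 7 = 3, so 3 days after Tuesday is Friday.

Friday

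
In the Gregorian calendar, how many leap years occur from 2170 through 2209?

Years divisible by 4 in [2170, 2209]: 2172, 2176, 2180, 2184, 2188, 2192, 2196, 2200, 2204, 2208.
Of these, 2200 is divisible by 100 but not 400, so not leap.
Leap years: 10 − 1 = 9.

9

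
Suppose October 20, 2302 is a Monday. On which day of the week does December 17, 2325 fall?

From October 20, 2302 to October 20, 2325: 23 years, of which 6 contain a Feb 29 — 17×365 + 6×366 = 8401 days.
October 2325: 31 − 20 = 11 days remain.
Then November (30): 30 days.
December 1–17, 2325: 17 days.
Residual: 58 days.
Total: 8459 days.
8459 mod 7 = 3, so 3 days after Monday is Thursday.

Thursday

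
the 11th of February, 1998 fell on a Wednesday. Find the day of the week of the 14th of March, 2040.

Day-of-year of February 11, 1998: 42.
Day-of-year of March 14, 2040: 74.
1998 has 365 days, so 365 − 42 = 323 days remain in 1998.
Full years 1999–2039: 31 common + 10 leap = 31×365 + 10×366 = 14975 days.
Total: 323 + 14975 + 74 = 15372 days.
15372 is a multiple of 7, so the 14th of March, 2040 falls on the same weekday: Wednesday.

Wednesday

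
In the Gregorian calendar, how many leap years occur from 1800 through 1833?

8

Years divisible by 4 in [1800, 1833]: 1800, 1804, 1808, 1812, 1816, 1820, 1824, 1828, 1832.
Of these, 1800 is divisible by 100 but not 400, so not leap.
Leap years: 9 − 1 = 8.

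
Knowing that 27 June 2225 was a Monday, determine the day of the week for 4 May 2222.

Count forward from the earlier date (May 4, 2222) to the later (June 27, 2225):
May 4, 2222 → May 4, 2223: 365 days.
May 4, 2223 → May 4, 2224: 366 days (2224 is a leap year).
May 4, 2224 → May 4, 2225: 365 days.
May 2225: 31 − 4 = 27 days remain.
June 1–27, 2225: 27 days.
Residual: 54 days.
Total: 1150 days.
1150 mod 7 = 2, so 2 days before Monday is Saturday.

Saturday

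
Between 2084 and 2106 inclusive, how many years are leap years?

5

Years divisible by 4 in [2084, 2106]: 2084, 2088, 2092, 2096, 2100, 2104.
Of these, 2100 is divisible by 100 but not 400, so not leap.
Leap years: 6 − 1 = 5.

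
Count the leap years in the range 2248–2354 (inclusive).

Years divisible by 4: 2248, 2252, …, 2352 — 27 in all.
Of these, 2300 is divisible by 100 but not 400, so not leap.
Leap years: 27 − 1 = 26.

26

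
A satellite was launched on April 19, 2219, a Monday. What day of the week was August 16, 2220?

Wednesday

April 2219: 30 − 19 = 11 days remain.
Then 15 full months totalling 458 days.
August 1–16, 2220: 16 days.
Total: 11 + 458 + 16 = 485 days.
485 mod 7 = 2, so 2 days after Monday is Wednesday.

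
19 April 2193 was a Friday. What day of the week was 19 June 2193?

April 2193: 30 − 19 = 11 days remain.
Then May (31): 31 days.
June 1–19, 2193: 19 days.
Total: 11 + 31 + 19 = 61 days.
61 mod 7 = 5, so 5 days after Friday is Wednesday.

Wednesday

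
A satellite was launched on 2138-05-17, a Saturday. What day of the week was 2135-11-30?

Count forward from the earlier date (November 30, 2135) to the later (May 17, 2138):
November 30, 2135 → November 30, 2136: 366 days (2136 is a leap year).
November 30, 2136 → November 30, 2137: 365 days.
November 2137: 30 − 30 = 0 days remain.
Then December (31), January (31), February 2138 (28), March (31), April (30): 31 + 31 + 28 + 31 + 30 = 151 days.
May 1–17, 2138: 17 days.
Residual: 168 days.
Total: 899 days.
899 mod 7 = 3, so 3 days before Saturday is Wednesday.

Wednesday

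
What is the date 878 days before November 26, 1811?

July 1, 1809

Count 878 days before November 26, 1811:
Day-of-year of July 1, 1809: 182.
Day-of-year of November 26, 1811: 330.
1809 has 365 days, so 365 − 182 = 183 days remain in 1809.
Full years: 1810: 365. Sum = 365.
Total: 183 + 365 + 330 = 878 days.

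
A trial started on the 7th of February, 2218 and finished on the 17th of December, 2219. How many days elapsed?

February 7, 2218 → February 7, 2219: 365 days.
February 2219: 28 − 7 = 21 days remain (2219 is not a leap year, so February has 28 days).
Then 9 full months totalling 275 days.
December 1–17, 2219: 17 days.
Residual: 313 days.
Total: 678 days.

678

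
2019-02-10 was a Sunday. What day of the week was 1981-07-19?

Sunday

Count forward from the earlier date (July 19, 1981) to the later (February 10, 2019):
From July 19, 1981 to July 19, 2018: 37 years, of which 9 contain a Feb 29 — 28×365 + 9×366 = 13514 days.
(2000 is a leap year (divisible by 400).)
July 2018: 31 − 19 = 12 days remain.
Then August (31), September (30), October (31), November (30), December (31), January (31): 31 + 30 + 31 + 30 + 31 + 31 = 184 days.
February 1–10, 2019: 10 days (2019 is not a leap year).
Residual: 206 days.
Total: 13720 days.
13720 is a multiple of 7, so 1981-07-19 falls on the same weekday: Sunday.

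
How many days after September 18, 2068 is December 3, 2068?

September 2068: 30 − 18 = 12 days remain.
Then October (31), November (30): 31 + 30 = 61 days.
December 1–3, 2068: 3 days.
Total: 12 + 61 + 3 = 76 days.

76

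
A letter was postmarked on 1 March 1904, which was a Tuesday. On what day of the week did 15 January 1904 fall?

Count forward from the earlier date (January 15, 1904) to the later (March 1, 1904):
January 1904: 31 − 15 = 16 days remain.
Then February 1904 (29): 29 days.
March 1, 1904: 1 day.
Total: 16 + 29 + 1 = 46 days.
46 mod 7 = 4, so 4 days before Tuesday is Friday.

Friday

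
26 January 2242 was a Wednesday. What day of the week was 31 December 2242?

January 2242: 31 − 26 = 5 days remain.
Then 10 full months totalling 303 days.
December 1–31, 2242: 31 days.
Total: 5 + 303 + 31 = 339 days.
339 mod 7 = 3, so 3 days after Wednesday is Saturday.

Saturday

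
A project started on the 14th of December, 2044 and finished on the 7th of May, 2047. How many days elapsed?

Day-of-year of December 14, 2044: 349.
Day-of-year of May 7, 2047: 127.
2044 has 366 days, so 366 − 349 = 17 days remain in 2044.
Full years: 2045: 365; 2046: 365. Sum = 730.
Total: 17 + 730 + 127 = 874 days.

874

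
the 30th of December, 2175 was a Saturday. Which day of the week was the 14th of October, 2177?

December 2175: 31 − 30 = 1 day remains.
Then 21 full months totalling 639 days.
October 1–14, 2177: 14 days.
Total: 1 + 639 + 14 = 654 days.
654 mod 7 = 3, so 3 days after Saturday is Tuesday.

Tuesday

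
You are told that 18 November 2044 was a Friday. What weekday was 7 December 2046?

Day-of-year of November 18, 2044: 323.
Day-of-year of December 7, 2046: 341.
2044 has 366 days, so 366 − 323 = 43 days remain in 2044.
Full years: 2045: 365. Sum = 365.
Total: 43 + 365 + 341 = 749 days.
749 is a multiple of 7, so 7 December 2046 falls on the same weekday: Friday.

Friday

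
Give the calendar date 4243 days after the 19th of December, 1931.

the 1st of August, 1943

Count 4243 days after December 19, 1931:
From December 19, 1931 to December 19, 1942: 11 years, of which 3 contain a Feb 29 — 8×365 + 3×366 = 4018 days.
December 1942: 31 − 19 = 12 days remain.
Then January (31), February 1943 (28), March (31), April (30), May (31), June (30), July (31): 31 + 28 + 31 + 30 + 31 + 30 + 31 = 212 days.
August 1, 1943: 1 day.
Residual: 225 days.
Total: 4243 days.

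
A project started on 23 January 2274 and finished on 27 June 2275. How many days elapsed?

Day-of-year of January 23, 2274: 23.
Day-of-year of June 27, 2275: 178.
2274 has 365 days, so 365 − 23 = 342 days remain in 2274.
Total: 342 + 178 = 520 days.

520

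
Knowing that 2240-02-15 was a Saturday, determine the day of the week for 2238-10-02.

Tuesday

Count forward from the earlier date (October 2, 2238) to the later (February 15, 2240):
October 2, 2238 → October 2, 2239: 365 days.
October 2239: 31 − 2 = 29 days remain.
Then November (30), December (31), January (31): 30 + 31 + 31 = 92 days.
February 1–15, 2240: 15 days (2240 is a leap year).
Residual: 136 days.
Total: 501 days.
501 mod 7 = 4, so 4 days before Saturday is Tuesday.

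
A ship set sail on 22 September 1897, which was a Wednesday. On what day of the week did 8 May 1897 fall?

Count forward from the earlier date (May 8, 1897) to the later (September 22, 1897):
May 1897: 31 − 8 = 23 days remain.
Then June (30), July (31), August (31): 30 + 31 + 31 = 92 days.
September 1–22, 1897: 22 days.
Total: 23 + 92 + 22 = 137 days.
137 mod 7 = 4, so 4 days before Wednesday is Saturday.

Saturday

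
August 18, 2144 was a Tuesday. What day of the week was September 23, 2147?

Saturday

August 18, 2144 → August 18, 2145: 365 days.
August 18, 2145 → August 18, 2146: 365 days.
August 18, 2146 → August 18, 2147: 365 days.
August 2147: 31 − 18 = 13 days remain.
September 1–23, 2147: 23 days.
Residual: 36 days.
Total: 1131 days.
1131 mod 7 = 4, so 4 days after Tuesday is Saturday.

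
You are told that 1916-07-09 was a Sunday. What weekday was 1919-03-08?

Saturday

July 9, 1916 → July 9, 1917: 365 days.
July 9, 1917 → July 9, 1918: 365 days.
July 1918: 31 − 9 = 22 days remain.
Then August (31), September (30), October (31), November (30), December (31), January (31), February 1919 (28): 31 + 30 + 31 + 30 + 31 + 31 + 28 = 212 days.
March 1–8, 1919: 8 days.
Residual: 242 days.
Total: 972 days.
972 mod 7 = 6, so 6 days after Sunday is Saturday.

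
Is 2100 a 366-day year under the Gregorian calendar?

No

2100 is not a leap year (divisible by 100 but not 400).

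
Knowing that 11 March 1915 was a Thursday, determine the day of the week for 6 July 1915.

March 1915: 31 − 11 = 20 days remain.
Then April (30), May (31), June (30): 30 + 31 + 30 = 91 days.
July 1–6, 1915: 6 days.
Total: 20 + 91 + 6 = 117 days.
117 mod 7 = 5, so 5 days after Thursday is Tuesday.

Tuesday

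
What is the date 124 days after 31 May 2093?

2 October 2093

Count 124 days after May 31, 2093:
May 2093: 31 − 31 = 0 days remain.
Then June (30), July (31), August (31), September (30): 30 + 31 + 31 + 30 = 122 days.
October 1–2, 2093: 2 days.
Total: 0 + 122 + 2 = 124 days.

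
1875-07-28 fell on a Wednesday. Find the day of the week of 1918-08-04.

Sunday

From July 28, 1875 to July 28, 1918: 43 years, of which 10 contain a Feb 29 — 33×365 + 10×366 = 15705 days.
(1900 is not a leap year (divisible by 100 but not 400).)
July 1918: 31 − 28 = 3 days remain.
August 1–4, 1918: 4 days.
Residual: 7 days.
Total: 15712 days.
15712 mod 7 = 4, so 4 days after Wednesday is Sunday.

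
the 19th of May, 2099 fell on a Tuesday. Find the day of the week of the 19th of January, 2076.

Sunday

Count forward from the earlier date (January 19, 2076) to the later (May 19, 2099):
From January 19, 2076 to January 19, 2099: 23 years, of which 6 contain a Feb 29 — 17×365 + 6×366 = 8401 days.
January 2099: 31 − 19 = 12 days remain.
Then February 2099 (28), March (31), April (30): 28 + 31 + 30 = 89 days.
May 1–19, 2099: 19 days.
Residual: 120 days.
Total: 8521 days.
8521 mod 7 = 2, so 2 days before Tuesday is Sunday.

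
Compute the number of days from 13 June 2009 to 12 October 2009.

June 2009: 30 − 13 = 17 days remain.
Then July (31), August (31), September (30): 31 + 31 + 30 = 92 days.
October 1–12, 2009: 12 days.
Total: 17 + 92 + 12 = 121 days.

121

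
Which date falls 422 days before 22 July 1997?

26 May 1996

Count 422 days before July 22, 1997:
May 1996: 31 − 26 = 5 days remain.
Then 13 full months totalling 395 days.
July 1–22, 1997: 22 days.
Total: 5 + 395 + 22 = 422 days.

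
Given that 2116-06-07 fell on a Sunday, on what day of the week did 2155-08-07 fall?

Thursday

From June 7, 2116 to June 7, 2155: 39 years, of which 9 contain a Feb 29 — 30×365 + 9×366 = 14244 days.
June 2155: 30 − 7 = 23 days remain.
Then July (31): 31 days.
August 1–7, 2155: 7 days.
Residual: 61 days.
Total: 14305 days.
14305 mod 7 = 4, so 4 days after Sunday is Thursday.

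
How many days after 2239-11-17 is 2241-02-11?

November 17, 2239 → November 17, 2240: 366 days (2240 is a leap year).
November 2240: 30 − 17 = 13 days remain.
Then December (31), January (31): 31 + 31 = 62 days.
February 1–11, 2241: 11 days (2241 is not a leap year).
Residual: 86 days.
Total: 452 days.

452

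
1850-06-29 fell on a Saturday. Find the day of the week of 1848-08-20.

Sunday

Count forward from the earlier date (August 20, 1848) to the later (June 29, 1850):
August 1848: 31 − 20 = 11 days remain.
Then 21 full months totalling 638 days.
June 1–29, 1850: 29 days.
Total: 11 + 638 + 29 = 678 days.
678 mod 7 = 6, so 6 days before Saturday is Sunday.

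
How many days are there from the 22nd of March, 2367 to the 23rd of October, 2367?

March 2367: 31 − 22 = 9 days remain.
Then April (30), May (31), June (30), July (31), August (31), September (30): 30 + 31 + 30 + 31 + 31 + 30 = 183 days.
October 1–23, 2367: 23 days.
Total: 9 + 183 + 23 = 215 days.

215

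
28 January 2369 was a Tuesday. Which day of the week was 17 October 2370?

January 2369: 31 − 28 = 3 days remain.
Then 20 full months totalling 607 days.
October 1–17, 2370: 17 days.
Total: 3 + 607 + 17 = 627 days.
627 mod 7 = 4, so 4 days after Tuesday is Saturday.

Saturday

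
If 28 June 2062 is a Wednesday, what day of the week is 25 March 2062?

Count forward from the earlier date (March 25, 2062) to the later (June 28, 2062):
March 2062: 31 − 25 = 6 days remain.
Then April (30), May (31): 30 + 31 = 61 days.
June 1–28, 2062: 28 days.
Total: 6 + 61 + 28 = 95 days.
95 mod 7 = 4, so 4 days before Wednesday is Saturday.

Saturday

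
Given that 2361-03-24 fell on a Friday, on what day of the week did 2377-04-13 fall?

Wednesday

Day-of-year of March 24, 2361: 83.
Day-of-year of April 13, 2377: 103.
2361 has 365 days, so 365 − 83 = 282 days remain in 2361.
Full years 2362–2376: 11 common + 4 leap = 11×365 + 4×366 = 5479 days.
Total: 282 + 5479 + 103 = 5864 days.
5864 mod 7 = 5, so 5 days after Friday is Wednesday.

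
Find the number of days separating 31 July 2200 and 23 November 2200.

115

July 2200: 31 − 31 = 0 days remain.
Then August (31), September (30), October (31): 31 + 30 + 31 = 92 days.
November 1–23, 2200: 23 days.
Total: 0 + 92 + 23 = 115 days.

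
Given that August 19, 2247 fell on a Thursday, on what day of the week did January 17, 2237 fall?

Count forward from the earlier date (January 17, 2237) to the later (August 19, 2247):
Day-of-year of January 17, 2237: 17.
Day-of-year of August 19, 2247: 231.
2237 has 365 days, so 365 − 17 = 348 days remain in 2237.
Full years 2238–2246: 7 common + 2 leap = 7×365 + 2×366 = 3287 days.
Total: 348 + 3287 + 231 = 3866 days.
3866 mod 7 = 2, so 2 days before Thursday is Tuesday.

Tuesday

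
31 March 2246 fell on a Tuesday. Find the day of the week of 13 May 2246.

Wednesday

March 2246: 31 − 31 = 0 days remain.
Then April (30): 30 days.
May 1–13, 2246: 13 days.
Total: 0 + 30 + 13 = 43 days.
43 mod 7 = 1, so 1 day after Tuesday is Wednesday.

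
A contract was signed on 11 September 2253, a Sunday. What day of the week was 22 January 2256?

September 11, 2253 → September 11, 2254: 365 days.
September 11, 2254 → September 11, 2255: 365 days.
September 2255: 30 − 11 = 19 days remain.
Then October (31), November (30), December (31): 31 + 30 + 31 = 92 days.
January 1–22, 2256: 22 days.
Residual: 133 days.
Total: 863 days.
863 mod 7 = 2, so 2 days after Sunday is Tuesday.

Tuesday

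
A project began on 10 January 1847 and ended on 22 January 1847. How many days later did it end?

Within January 1847: 22 − 10 = 12 days.

12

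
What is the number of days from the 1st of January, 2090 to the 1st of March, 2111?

7728

Day-of-year of January 1, 2090: 1.
Day-of-year of March 1, 2111: 60.
2090 has 365 days, so 365 − 1 = 364 days remain in 2090.
Full years 2091–2110: 16 common + 4 leap = 16×365 + 4×366 = 7304 days.
Total: 364 + 7304 + 60 = 7728 days.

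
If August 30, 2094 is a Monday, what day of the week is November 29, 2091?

Thursday

Count forward from the earlier date (November 29, 2091) to the later (August 30, 2094):
November 29, 2091 → November 29, 2092: 366 days (2092 is a leap year).
November 29, 2092 → November 29, 2093: 365 days.
November 2093: 30 − 29 = 1 day remains.
Then December (31), January (31), February 2094 (28), March (31), April (30), May (31), June (30), July (31): 31 + 31 + 28 + 31 + 30 + 31 + 30 + 31 = 243 days.
August 1–30, 2094: 30 days.
Residual: 274 days.
Total: 1005 days.
1005 mod 7 = 4, so 4 days before Monday is Thursday.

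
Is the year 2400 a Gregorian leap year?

2400 is a leap year (divisible by 400).

Yes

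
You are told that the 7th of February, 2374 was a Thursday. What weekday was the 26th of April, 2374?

February 2374: 28 − 7 = 21 days remain (2374 is not a leap year, so February has 28 days).
Then March (31): 31 days.
April 1–26, 2374: 26 days.
Total: 21 + 31 + 26 = 78 days.
78 mod 7 = 1, so 1 day after Thursday is Friday.

Friday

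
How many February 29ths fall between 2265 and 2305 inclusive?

Years divisible by 4 in [2265, 2305]: 2268, 2272, 2276, 2280, 2284, 2288, 2292, 2296, 2300, 2304.
Of these, 2300 is divisible by 100 but not 400, so not leap.
Leap years: 10 − 1 = 9.

9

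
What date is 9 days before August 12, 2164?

August 3, 2164

Count 9 days before August 12, 2164:
Within August 2164: 12 − 3 = 9 days.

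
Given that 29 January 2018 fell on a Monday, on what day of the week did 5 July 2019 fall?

Friday

January 2018: 31 − 29 = 2 days remain.
Then 17 full months totalling 515 days.
July 1–5, 2019: 5 days.
Total: 2 + 515 + 5 = 522 days.
522 mod 7 = 4, so 4 days after Monday is Friday.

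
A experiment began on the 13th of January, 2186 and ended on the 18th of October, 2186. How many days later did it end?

278

January 2186: 31 − 13 = 18 days remain.
Then February 2186 (28), March (31), April (30), May (31), June (30), July (31), August (31), September (30): 28 + 31 + 30 + 31 + 30 + 31 + 31 + 30 = 242 days.
October 1–18, 2186: 18 days.
Total: 18 + 242 + 18 = 278 days.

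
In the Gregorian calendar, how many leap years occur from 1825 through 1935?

26

Years divisible by 4: 1828, 1832, …, 1932 — 27 in all.
Of these, 1900 is divisible by 100 but not 400, so not leap.
Leap years: 27 − 1 = 26.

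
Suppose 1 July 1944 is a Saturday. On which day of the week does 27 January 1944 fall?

Count forward from the earlier date (January 27, 1944) to the later (July 1, 1944):
January 1944: 31 − 27 = 4 days remain.
Then February 1944 (29), March (31), April (30), May (31), June (30): 29 + 31 + 30 + 31 + 30 = 151 days.
July 1, 1944: 1 day.
Total: 4 + 151 + 1 = 156 days.
156 mod 7 = 2, so 2 days before Saturday is Thursday.

Thursday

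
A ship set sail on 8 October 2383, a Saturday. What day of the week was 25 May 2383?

Wednesday

Count forward from the earlier date (May 25, 2383) to the later (October 8, 2383):
May 2383: 31 − 25 = 6 days remain.
Then June (30), July (31), August (31), September (30): 30 + 31 + 31 + 30 = 122 days.
October 1–8, 2383: 8 days.
Total: 6 + 122 + 8 = 136 days.
136 mod 7 = 3, so 3 days before Saturday is Wednesday.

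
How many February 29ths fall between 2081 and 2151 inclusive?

Years divisible by 4: 2084, 2088, …, 2148 — 17 in all.
Of these, 2100 is divisible by 100 but not 400, so not leap.
Leap years: 17 − 1 = 16.

16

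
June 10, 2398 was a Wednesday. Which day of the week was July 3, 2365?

Count forward from the earlier date (July 3, 2365) to the later (June 10, 2398):
Day-of-year of July 3, 2365: 184.
Day-of-year of June 10, 2398: 161.
2365 has 365 days, so 365 − 184 = 181 days remain in 2365.
Full years 2366–2397: 24 common + 8 leap = 24×365 + 8×366 = 11688 days.
Total: 181 + 11688 + 161 = 12030 days.
12030 mod 7 = 4, so 4 days before Wednesday is Saturday.

Saturday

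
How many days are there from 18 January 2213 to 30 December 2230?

6555

Day-of-year of January 18, 2213: 18.
Day-of-year of December 30, 2230: 364.
2213 has 365 days, so 365 − 18 = 347 days remain in 2213.
Full years 2214–2229: 12 common + 4 leap = 12×365 + 4×366 = 5844 days.
Total: 347 + 5844 + 364 = 6555 days.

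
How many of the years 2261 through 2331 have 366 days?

Years divisible by 4: 2264, 2268, …, 2328 — 17 in all.
Of these, 2300 is divisible by 100 but not 400, so not leap.
Leap years: 17 − 1 = 16.

16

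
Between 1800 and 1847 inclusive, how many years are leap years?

Years divisible by 4 in [1800, 1847]: 1800, 1804, 1808, 1812, 1816, 1820, 1824, 1828, 1832, 1836, 1840, 1844.
Of these, 1800 is divisible by 100 but not 400, so not leap.
Leap years: 12 − 1 = 11.

11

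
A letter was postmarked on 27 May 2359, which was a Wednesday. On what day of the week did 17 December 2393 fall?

Friday

From May 27, 2359 to May 27, 2393: 34 years, of which 9 contain a Feb 29 — 25×365 + 9×366 = 12419 days.
May 2393: 31 − 27 = 4 days remain.
Then June (30), July (31), August (31), September (30), October (31), November (30): 30 + 31 + 31 + 30 + 31 + 30 = 183 days.
December 1–17, 2393: 17 days.
Residual: 204 days.
Total: 12623 days.
12623 mod 7 = 2, so 2 days after Wednesday is Friday.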